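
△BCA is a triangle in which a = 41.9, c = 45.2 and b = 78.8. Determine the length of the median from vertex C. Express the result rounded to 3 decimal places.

Median from C: ½√(2·a² + 2·b² − c²) ≈ 58.922.

58.922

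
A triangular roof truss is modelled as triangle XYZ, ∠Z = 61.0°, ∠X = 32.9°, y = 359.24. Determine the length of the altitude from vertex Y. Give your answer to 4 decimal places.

171.0607

The third angle is ∠Y = 180° − ∠Z − ∠X = 86.10°.
Law of sines: x = y·sin X/sin Y ≈ 195.58.
Law of sines: z = y·sin Z/sin Y ≈ 314.93.
Area = ½·y·x·sin Z ≈ 30726.
The altitude from Y has length 2·area/y ≈ 171.06.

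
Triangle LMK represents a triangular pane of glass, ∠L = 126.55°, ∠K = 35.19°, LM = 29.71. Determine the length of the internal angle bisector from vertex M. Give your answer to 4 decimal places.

34.1611

The third angle is ∠M = 180° − ∠K − ∠L = 18.26°.
Law of sines: MK = LM·sin L/sin K ≈ 41.415.
Law of sines: KL = LM·sin M/sin K ≈ 16.153.
The bisector from M has length 2·LM·MK·cos(∠M/2)/(LM+MK) ≈ 34.161.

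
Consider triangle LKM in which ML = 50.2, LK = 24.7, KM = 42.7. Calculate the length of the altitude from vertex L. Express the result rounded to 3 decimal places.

Semiperimeter s = (42.7 + 50.2 + 24.7)/2 = 58.8.
Heron's formula: area = √(58.8·16.1·8.6·34.1) ≈ 526.9.
The altitude from L has length 2·area/KM ≈ 24.679.

24.679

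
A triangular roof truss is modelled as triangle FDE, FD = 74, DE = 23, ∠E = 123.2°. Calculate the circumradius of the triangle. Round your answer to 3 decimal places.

R ≈ 44.218

Law of sines: sin F = DE·sin E/FD ≈ 0.26008.
Since FD ≥ DE, only the acute value applies: ∠F ≈ 15.07°.
Then ∠D = 180° − ∠E − ∠F ≈ 41.73°.
Law of sines gives EF = FD·sin D/sin E ≈ 58.86.
Circumradius = FD/(2 sin E) ≈ 44.218.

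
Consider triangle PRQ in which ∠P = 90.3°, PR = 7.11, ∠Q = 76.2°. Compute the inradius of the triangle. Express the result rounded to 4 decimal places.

r ≈ 0.7529

The third angle is ∠R = 180° − ∠Q − ∠P = 13.50°.
Law of sines: RQ = PR·sin P/sin Q ≈ 7.3212.
Law of sines: QP = PR·sin R/sin Q ≈ 1.7091.
Area = ½·PR·RQ·sin R ≈ 6.0759.
Semiperimeter s = (7.3212+1.7091+7.11)/2 = 8.0702.
Inradius = area/s = 6.0759/8.0702 ≈ 0.75288.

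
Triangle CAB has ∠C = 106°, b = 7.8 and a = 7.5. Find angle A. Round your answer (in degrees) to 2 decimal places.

By the law of cosines, c² = a² + b² − 2·a·b·cos C = 149.34, so c ≈ 12.22.
Law of cosines again: cos A = (b² + c² − a²)/(2·b·c) ≈ 0.80744, so ∠A ≈ 36.15°.

∠A ≈ 36.15°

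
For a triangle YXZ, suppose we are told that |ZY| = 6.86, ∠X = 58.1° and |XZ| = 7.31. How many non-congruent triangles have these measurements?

|XZ|·sin X = 7.31·sin(58.1°) ≈ 6.206.
Since |XZ| sin X < |ZY| < |XZ| (6.206 < 6.86 < 7.31), two triangles exist.

2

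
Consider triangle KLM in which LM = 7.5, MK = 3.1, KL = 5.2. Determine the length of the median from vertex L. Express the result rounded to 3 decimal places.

m_L ≈ 6.264

Median from L: ½√(2·KL² + 2·LM² − MK²) ≈ 6.2644.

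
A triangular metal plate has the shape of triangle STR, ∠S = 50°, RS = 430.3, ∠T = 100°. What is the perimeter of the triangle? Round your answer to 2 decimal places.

983.48

The third angle is ∠R = 180° − ∠S − ∠T = 30.00°.
Law of sines: TR = RS·sin S/sin T ≈ 334.71.
Law of sines: ST = RS·sin R/sin T ≈ 218.47.
Semiperimeter s = (334.71+430.3+218.47)/2 = 491.74.
Perimeter = 334.71 + 430.3 + 218.47 = 983.48.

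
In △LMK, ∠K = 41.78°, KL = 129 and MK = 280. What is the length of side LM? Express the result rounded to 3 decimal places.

By the law of cosines, LM² = MK² + KL² − 2·MK·KL·cos K = 41171, so LM ≈ 202.91.

202.906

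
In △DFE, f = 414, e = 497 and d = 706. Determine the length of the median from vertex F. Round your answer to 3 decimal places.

m_F ≈ 574.346

Median from F: ½√(2·e² + 2·d² − f²) ≈ 574.35.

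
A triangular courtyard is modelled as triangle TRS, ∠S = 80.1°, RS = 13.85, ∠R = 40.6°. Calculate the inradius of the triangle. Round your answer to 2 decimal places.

The third angle is ∠T = 180° − ∠R − ∠S = 59.30°.
Law of sines: ST = RS·sin R/sin T ≈ 10.482.
Law of sines: TR = RS·sin S/sin T ≈ 15.868.
Area = ½·RS·ST·sin S ≈ 71.509.
Semiperimeter s = (13.85+10.482+15.868)/2 = 20.1.
Inradius = area/s = 71.509/20.1 ≈ 3.5577.

3.56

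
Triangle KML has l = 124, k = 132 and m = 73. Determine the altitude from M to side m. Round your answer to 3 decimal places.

121.947

Semiperimeter s = (132 + 73 + 124)/2 = 164.5.
Heron's formula: area = √(164.5·32.5·91.5·40.5) ≈ 4451.1.
The altitude from M has length 2·area/m ≈ 121.95.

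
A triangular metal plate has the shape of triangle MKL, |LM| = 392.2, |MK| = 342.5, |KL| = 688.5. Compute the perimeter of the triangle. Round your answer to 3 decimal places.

1423.200

Perimeter = 688.5 + 392.2 + 342.5 = 1423.2.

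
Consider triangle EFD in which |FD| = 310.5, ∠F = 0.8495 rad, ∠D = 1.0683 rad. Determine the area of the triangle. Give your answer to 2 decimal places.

33735.54

The third angle is ∠E = π − ∠F − ∠D = 1.2238 rad.
Law of sines: |DE| = |FD|·sin F/sin E ≈ 247.95.
Law of sines: |EF| = |FD|·sin D/sin E ≈ 289.36.
Area = ½·|FD|·|DE|·sin D ≈ 33736.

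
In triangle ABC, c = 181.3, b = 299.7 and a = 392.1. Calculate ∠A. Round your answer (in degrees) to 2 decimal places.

By the law of cosines, cos A = (b² + c² − a²) / (2·b·c) ≈ -0.28575, so ∠A ≈ 106.60°.

106.60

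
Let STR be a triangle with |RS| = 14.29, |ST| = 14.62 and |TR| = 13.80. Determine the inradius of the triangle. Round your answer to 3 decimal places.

4.103

Semiperimeter s = (13.8 + 14.29 + 14.62)/2 = 21.355.
Heron's formula: area = √(21.355·7.555·7.065·6.735) ≈ 87.618.
Inradius = area/s = 87.618/21.355 ≈ 4.1029.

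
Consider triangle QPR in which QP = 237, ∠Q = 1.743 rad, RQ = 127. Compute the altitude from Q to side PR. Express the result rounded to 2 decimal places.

By the law of cosines, PR² = RQ² + QP² − 2·RQ·QP·cos Q = 82613, so PR ≈ 287.43.
Area = ½·RQ·QP·sin Q ≈ 14827.
The altitude from Q has length 2·area/PR ≈ 103.17.

h_Q ≈ 103.17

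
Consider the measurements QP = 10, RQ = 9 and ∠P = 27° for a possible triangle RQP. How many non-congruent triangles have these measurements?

QP·sin P = 10·sin(27°) ≈ 4.54.
Since QP sin P < RQ < QP (4.54 < 9 < 10), two triangles exist.

2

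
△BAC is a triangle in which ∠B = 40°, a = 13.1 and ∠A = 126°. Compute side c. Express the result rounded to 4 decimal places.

The third angle is ∠C = 180° − ∠B − ∠A = 14.00°.
Law of sines: c = a·sin C/sin A ≈ 3.9173.

3.9173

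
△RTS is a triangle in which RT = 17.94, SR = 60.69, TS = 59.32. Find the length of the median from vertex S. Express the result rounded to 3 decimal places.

m_S ≈ 59.335

Median from S: ½√(2·TS² + 2·SR² − RT²) ≈ 59.335.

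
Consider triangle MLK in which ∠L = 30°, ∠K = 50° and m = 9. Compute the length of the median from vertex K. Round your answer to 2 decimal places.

The third angle is ∠M = 180° − ∠L − ∠K = 100.00°.
Law of sines: l = m·sin L/sin M ≈ 4.5694.
Law of sines: k = m·sin K/sin M ≈ 7.0008.
Median from K: ½√(2·m² + 2·l² − k²) ≈ 6.2199.

m_K ≈ 6.22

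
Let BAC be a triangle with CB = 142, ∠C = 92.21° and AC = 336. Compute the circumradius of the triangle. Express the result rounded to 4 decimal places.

R ≈ 185.0293

By the law of cosines, BA² = AC² + CB² − 2·AC·CB·cos C = 1.3674e+05, so BA ≈ 369.78.
Area = ½·AC·CB·sin C ≈ 23838.
Circumradius = BA/(2 sin C) ≈ 185.03.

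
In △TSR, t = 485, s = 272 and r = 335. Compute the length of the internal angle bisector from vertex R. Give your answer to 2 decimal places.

325.71

By the law of cosines, cos R = (t² + s² − r²) / (2·t·s) ≈ 0.74660, so ∠R ≈ 0.7279 rad.
The bisector from R has length 2·t·s·cos(∠R/2)/(t+s) ≈ 325.71.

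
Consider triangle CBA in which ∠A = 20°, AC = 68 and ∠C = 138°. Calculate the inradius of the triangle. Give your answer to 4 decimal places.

11.2301

The third angle is ∠B = 180° − ∠A − ∠C = 22.00°.
Law of sines: BA = AC·sin C/sin B ≈ 121.46.
Law of sines: CB = AC·sin A/sin B ≈ 62.085.
Area = ½·AC·BA·sin A ≈ 1412.5.
Semiperimeter s = (121.46+68+62.085)/2 = 125.77.
Inradius = area/s = 1412.5/125.77 ≈ 11.23.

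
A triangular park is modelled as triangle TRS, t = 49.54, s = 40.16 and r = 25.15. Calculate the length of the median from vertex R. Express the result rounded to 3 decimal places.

m_R ≈ 43.306

Median from R: ½√(2·s² + 2·t² − r²) ≈ 43.306.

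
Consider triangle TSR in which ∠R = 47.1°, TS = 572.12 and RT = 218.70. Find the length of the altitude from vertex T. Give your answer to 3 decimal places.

Law of sines: sin S = RT·sin R/TS ≈ 0.28002.
Since TS ≥ RT, only the acute value applies: ∠S ≈ 16.26°.
Then ∠T = 180° − ∠R − ∠S ≈ 116.64°.
Law of sines gives SR = TS·sin T/sin R ≈ 698.1.
Area = ½·TS·RT·sin T ≈ 55921.
The altitude from T has length 2·area/SR ≈ 160.21.

160.207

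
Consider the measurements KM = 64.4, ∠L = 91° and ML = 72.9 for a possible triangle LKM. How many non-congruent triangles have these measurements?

ML·sin L = 72.9·sin(91°) ≈ 72.89.
Since ∠L is not acute, a triangle exists only if KM > ML; here KM ≤ ML, so there is no triangle.

0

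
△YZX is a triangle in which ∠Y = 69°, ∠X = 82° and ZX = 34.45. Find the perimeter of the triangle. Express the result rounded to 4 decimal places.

perimeter ≈ 88.8818

The third angle is ∠Z = 180° − ∠X − ∠Y = 29.00°.
Law of sines: XY = ZX·sin Z/sin Y ≈ 17.89.
Law of sines: YZ = ZX·sin X/sin Y ≈ 36.542.
Semiperimeter s = (34.45+17.89+36.542)/2 = 44.441.
Perimeter = 34.45 + 17.89 + 36.542 = 88.882.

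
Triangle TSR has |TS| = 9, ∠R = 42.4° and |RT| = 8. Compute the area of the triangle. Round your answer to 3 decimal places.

35.365

Law of sines: sin S = |RT|·sin R/|TS| ≈ 0.59938.
Since |TS| ≥ |RT|, only the acute value applies: ∠S ≈ 36.83°.
Then ∠T = 180° − ∠R − ∠S ≈ 100.77°.
Law of sines gives |SR| = |TS|·sin T/sin R ≈ 13.112.
Area = ½·|TS|·|RT|·sin T ≈ 35.365.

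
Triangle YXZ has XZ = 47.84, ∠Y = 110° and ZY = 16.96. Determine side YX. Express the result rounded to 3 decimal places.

39.307

Law of sines: sin X = ZY·sin Y/XZ ≈ 0.33314.
Since XZ ≥ ZY, only the acute value applies: ∠X ≈ 19.46°.
Then ∠Z = 180° − ∠Y − ∠X ≈ 50.54°.
Law of sines gives YX = XZ·sin Z/sin Y ≈ 39.307.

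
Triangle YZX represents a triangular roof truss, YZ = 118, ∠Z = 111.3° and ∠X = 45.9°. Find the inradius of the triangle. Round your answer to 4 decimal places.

r ≈ 20.9113

The third angle is ∠Y = 180° − ∠Z − ∠X = 22.80°.
Law of sines: ZX = YZ·sin Y/sin X ≈ 63.675.
Law of sines: XY = YZ·sin Z/sin X ≈ 153.09.
Area = ½·YZ·ZX·sin Z ≈ 3500.2.
Semiperimeter s = (63.675+153.09+118)/2 = 167.38.
Inradius = area/s = 3500.2/167.38 ≈ 20.911.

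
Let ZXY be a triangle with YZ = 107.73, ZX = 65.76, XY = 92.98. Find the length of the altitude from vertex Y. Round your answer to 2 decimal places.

92.40

Semiperimeter s = (92.98 + 107.73 + 65.76)/2 = 133.24.
Heron's formula: area = √(133.24·40.255·25.505·67.475) ≈ 3038.1.
The altitude from Y has length 2·area/ZX ≈ 92.4.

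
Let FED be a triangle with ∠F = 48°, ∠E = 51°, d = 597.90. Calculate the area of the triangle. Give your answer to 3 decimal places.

104516.110

The third angle is ∠D = 180° − ∠F − ∠E = 81.00°.
Law of sines: f = d·sin F/sin D ≈ 449.86.
Law of sines: e = d·sin E/sin D ≈ 470.45.
Area = ½·d·f·sin E ≈ 1.0452e+05.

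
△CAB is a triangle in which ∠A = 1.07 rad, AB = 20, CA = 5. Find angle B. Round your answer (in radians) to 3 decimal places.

By the law of cosines, BC² = CA² + AB² − 2·CA·AB·cos A = 328.98, so BC ≈ 18.138.
Law of cosines again: cos B = (AB² + BC² − CA²)/(2·AB·BC) ≈ 0.97032, so ∠B ≈ 0.244 rad.

∠B ≈ 0.244 rad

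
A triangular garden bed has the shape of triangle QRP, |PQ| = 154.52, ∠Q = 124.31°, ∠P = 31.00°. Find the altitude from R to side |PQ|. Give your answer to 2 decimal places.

The third angle is ∠R = 180° − ∠P − ∠Q = 24.69°.
Law of sines: |RP| = |PQ|·sin Q/sin R ≈ 305.56.
Law of sines: |QR| = |PQ|·sin P/sin R ≈ 190.52.
Area = ½·|PQ|·|RP|·sin P ≈ 12159.
The altitude from R has length 2·area/|PQ| ≈ 157.37.

157.37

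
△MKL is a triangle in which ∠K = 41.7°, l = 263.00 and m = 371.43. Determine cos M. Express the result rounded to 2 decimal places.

By the law of cosines, k² = l² + m² − 2·l·m·cos K = 61257, so k ≈ 247.5.
Law of cosines again: cos M = (k² + l² − m²)/(2·k·l) ≈ -0.05787, so ∠M ≈ 93.32°.

cos M ≈ -0.06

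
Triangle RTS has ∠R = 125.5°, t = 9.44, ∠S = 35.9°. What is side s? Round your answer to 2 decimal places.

The third angle is ∠T = 180° − ∠S − ∠R = 18.60°.
Law of sines: s = t·sin S/sin T ≈ 17.354.

17.35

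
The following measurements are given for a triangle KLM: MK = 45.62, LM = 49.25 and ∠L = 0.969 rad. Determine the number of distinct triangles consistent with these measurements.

2

LM·sin L = 49.25·sin(0.969 rad) ≈ 40.6.
Since LM sin L < MK < LM (40.6 < 45.62 < 49.25), two triangles exist.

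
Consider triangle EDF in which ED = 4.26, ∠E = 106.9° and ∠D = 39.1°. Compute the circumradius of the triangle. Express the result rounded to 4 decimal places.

R ≈ 3.8091

The third angle is ∠F = 180° − ∠E − ∠D = 34.00°.
Law of sines: DF = ED·sin E/sin F ≈ 7.2891.
Law of sines: FE = ED·sin D/sin F ≈ 4.8046.
Circumradius = ED/(2 sin F) ≈ 3.8091.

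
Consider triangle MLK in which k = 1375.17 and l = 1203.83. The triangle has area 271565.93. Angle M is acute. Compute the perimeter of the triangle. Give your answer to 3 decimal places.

perimeter ≈ 3040.109

From area = ½·l·k·sin M, we get sin M = 2·area/(l·k) ≈ 0.32808.
Taking the acute solution, ∠M ≈ 19.15°.
Law of cosines then gives m ≈ 461.11.
Perimeter = 461.11 + 1203.8 + 1375.2 = 3040.1.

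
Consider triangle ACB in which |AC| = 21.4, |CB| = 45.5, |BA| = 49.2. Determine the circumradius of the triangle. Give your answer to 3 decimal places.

By the law of cosines, cos A = (|BA|² + |AC|² − |CB|²) / (2·|BA|·|AC|) ≈ 0.38388, so ∠A ≈ 1.177 rad.
Circumradius = |CB|/(2 sin A) ≈ 24.638.

24.638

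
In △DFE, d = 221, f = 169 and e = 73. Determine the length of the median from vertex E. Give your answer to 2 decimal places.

Median from E: ½√(2·d² + 2·f² − e²) ≈ 193.31.

193.31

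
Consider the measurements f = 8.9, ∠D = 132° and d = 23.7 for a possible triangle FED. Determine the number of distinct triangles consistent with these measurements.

1

f·sin D = 8.9·sin(132°) ≈ 6.614.
Since ∠D is not acute, a triangle exists only if d > f; here d > f, so there is exactly one triangle.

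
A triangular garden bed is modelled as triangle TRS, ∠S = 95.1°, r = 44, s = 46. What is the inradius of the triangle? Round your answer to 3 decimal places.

4.408

Law of sines: sin R = r·sin S/s ≈ 0.95273.
Since s ≥ r, only the acute value applies: ∠R ≈ 72.31°.
Then ∠T = 180° − ∠S − ∠R ≈ 12.59°.
Law of sines gives t = s·sin T/sin S ≈ 10.064.
Area = ½·s·r·sin T ≈ 220.52.
Semiperimeter p = (10.064+44+46)/2 = 50.032.
Inradius = area/p = 220.52/50.032 ≈ 4.4076.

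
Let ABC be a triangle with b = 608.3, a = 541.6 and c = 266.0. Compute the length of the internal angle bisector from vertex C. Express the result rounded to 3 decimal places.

By the law of cosines, cos C = (a² + b² − c²) / (2·a·b) ≈ 0.89937, so ∠C ≈ 25.92°.
The bisector from C has length 2·a·b·cos(∠C/2)/(a+b) ≈ 558.41.

t_C ≈ 558.414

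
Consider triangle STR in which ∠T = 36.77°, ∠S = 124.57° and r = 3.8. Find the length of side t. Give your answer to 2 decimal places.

7.11

The third angle is ∠R = 180° − ∠S − ∠T = 18.66°.
Law of sines: t = r·sin T/sin R ≈ 7.1095.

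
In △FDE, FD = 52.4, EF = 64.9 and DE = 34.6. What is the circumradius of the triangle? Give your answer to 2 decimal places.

R ≈ 32.54

By the law of cosines, cos F = (EF² + FD² − DE²) / (2·EF·FD) ≈ 0.84696, so ∠F ≈ 32.12°.
Circumradius = DE/(2 sin F) ≈ 32.54.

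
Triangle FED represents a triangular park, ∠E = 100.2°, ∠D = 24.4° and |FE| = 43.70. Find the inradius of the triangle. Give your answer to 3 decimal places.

15.944

The third angle is ∠F = 180° − ∠E − ∠D = 55.40°.
Law of sines: |ED| = |FE|·sin F/sin D ≈ 87.075.
Law of sines: |DF| = |FE|·sin E/sin D ≈ 104.11.
Area = ½·|FE|·|ED|·sin E ≈ 1872.5.
Semiperimeter s = (87.075+104.11+43.7)/2 = 117.44.
Inradius = area/s = 1872.5/117.44 ≈ 15.944.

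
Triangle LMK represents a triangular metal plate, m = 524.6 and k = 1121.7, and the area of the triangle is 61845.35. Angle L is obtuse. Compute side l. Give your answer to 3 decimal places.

From area = ½·m·k·sin L, we get sin L = 2·area/(m·k) ≈ 0.21020.
Taking the obtuse solution, ∠L ≈ 167.87°.
Law of cosines then gives l ≈ 1638.3.

1638.295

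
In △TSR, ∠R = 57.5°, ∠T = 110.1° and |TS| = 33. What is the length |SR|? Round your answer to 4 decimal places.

36.7446

The third angle is ∠S = 180° − ∠R − ∠T = 12.40°.
Law of sines: |SR| = |TS|·sin T/sin R ≈ 36.745.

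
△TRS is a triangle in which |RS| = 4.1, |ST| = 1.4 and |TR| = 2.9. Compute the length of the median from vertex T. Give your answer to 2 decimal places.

0.99

Median from T: ½√(2·|ST|² + 2·|TR|² − |RS|²) ≈ 0.99121.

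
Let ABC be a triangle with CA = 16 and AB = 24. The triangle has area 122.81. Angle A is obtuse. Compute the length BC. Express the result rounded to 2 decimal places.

37.71

From area = ½·CA·AB·sin A, we get sin A = 2·area/(CA·AB) ≈ 0.63964.
Taking the obtuse solution, ∠A ≈ 140.24°.
Law of cosines then gives BC ≈ 37.714.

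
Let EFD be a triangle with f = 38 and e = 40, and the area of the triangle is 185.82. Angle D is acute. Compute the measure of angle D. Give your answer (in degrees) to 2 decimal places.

From area = ½·e·f·sin D, we get sin D = 2·area/(e·f) ≈ 0.24450.
Taking the acute solution, ∠D ≈ 14.15°.

∠D ≈ 14.15°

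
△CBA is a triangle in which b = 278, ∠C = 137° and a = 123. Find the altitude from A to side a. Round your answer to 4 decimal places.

By the law of cosines, c² = b² + a² − 2·b·a·cos C = 1.4243e+05, so c ≈ 377.4.
Area = ½·b·a·sin C ≈ 11660.
The altitude from A has length 2·area/a ≈ 189.6.

189.5955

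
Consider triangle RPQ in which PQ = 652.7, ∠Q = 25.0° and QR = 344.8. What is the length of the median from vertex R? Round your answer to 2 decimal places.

m_R ≈ 146.38

By the law of cosines, RP² = PQ² + QR² − 2·PQ·QR·cos Q = 1.3697e+05, so RP ≈ 370.1.
Median from R: ½√(2·QR² + 2·RP² − PQ²) ≈ 146.38.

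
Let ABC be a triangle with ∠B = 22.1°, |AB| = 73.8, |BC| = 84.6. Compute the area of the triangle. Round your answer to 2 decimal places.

Area = ½·|AB|·|BC|·sin B ≈ 1174.5.

1174.47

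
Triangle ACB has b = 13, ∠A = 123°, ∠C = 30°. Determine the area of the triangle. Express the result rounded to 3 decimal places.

area ≈ 78.050

The third angle is ∠B = 180° − ∠A − ∠C = 27.00°.
Law of sines: a = b·sin A/sin B ≈ 24.015.
Law of sines: c = b·sin C/sin B ≈ 14.317.
Area = ½·b·a·sin C ≈ 78.05.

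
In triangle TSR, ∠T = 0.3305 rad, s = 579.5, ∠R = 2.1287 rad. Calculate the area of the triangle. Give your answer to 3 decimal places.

area ≈ 73300.529

The third angle is ∠S = π − ∠R − ∠T = 0.6824 rad.
Law of sines: t = s·sin T/sin S ≈ 298.19.
Law of sines: r = s·sin R/sin S ≈ 779.56.
Area = ½·s·t·sin R ≈ 73301.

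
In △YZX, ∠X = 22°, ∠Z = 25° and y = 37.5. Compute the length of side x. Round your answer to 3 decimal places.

19.208

The third angle is ∠Y = 180° − ∠Z − ∠X = 133.00°.
Law of sines: x = y·sin X/sin Y ≈ 19.208.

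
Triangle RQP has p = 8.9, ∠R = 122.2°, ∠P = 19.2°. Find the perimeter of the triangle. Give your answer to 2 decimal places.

48.68

The third angle is ∠Q = 180° − ∠P − ∠R = 38.60°.
Law of sines: r = p·sin R/sin P ≈ 22.9.
Law of sines: q = p·sin Q/sin P ≈ 16.884.
Semiperimeter s = (22.9+16.884+8.9)/2 = 24.342.
Perimeter = 22.9 + 16.884 + 8.9 = 48.684.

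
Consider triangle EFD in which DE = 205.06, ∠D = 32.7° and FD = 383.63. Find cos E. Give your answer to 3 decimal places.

-0.494

By the law of cosines, EF² = FD² + DE² − 2·FD·DE·cos D = 56823, so EF ≈ 238.38.
Law of cosines again: cos E = (DE² + EF² − FD²)/(2·DE·EF) ≈ -0.49405, so ∠E ≈ 119.61°.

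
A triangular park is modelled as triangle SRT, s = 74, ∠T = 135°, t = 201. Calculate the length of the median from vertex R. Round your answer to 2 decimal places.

133.85

Law of sines: sin S = s·sin T/t ≈ 0.26033.
Since t ≥ s, only the acute value applies: ∠S ≈ 15.09°.
Then ∠R = 180° − ∠T − ∠S ≈ 29.91°.
Law of sines gives r = t·sin R/sin T ≈ 141.74.
Median from R: ½√(2·t² + 2·s² − r²) ≈ 133.85.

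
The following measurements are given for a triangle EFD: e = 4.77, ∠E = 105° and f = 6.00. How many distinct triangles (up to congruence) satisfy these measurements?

f·sin E = 6.00·sin(105°) ≈ 5.796.
Since ∠E is not acute, a triangle exists only if e > f; here e ≤ f, so there is no triangle.

0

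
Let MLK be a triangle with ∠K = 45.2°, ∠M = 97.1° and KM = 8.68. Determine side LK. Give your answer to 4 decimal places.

14.0851

The third angle is ∠L = 180° − ∠K − ∠M = 37.70°.
Law of sines: LK = KM·sin M/sin L ≈ 14.085.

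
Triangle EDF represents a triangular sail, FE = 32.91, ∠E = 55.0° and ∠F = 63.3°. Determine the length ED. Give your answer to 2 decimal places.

The third angle is ∠D = 180° − ∠F − ∠E = 61.70°.
Law of sines: ED = FE·sin F/sin D ≈ 33.392.

33.39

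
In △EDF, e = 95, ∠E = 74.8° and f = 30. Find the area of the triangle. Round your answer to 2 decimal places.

Law of sines: sin F = f·sin E/e ≈ 0.30474.
Since e ≥ f, only the acute value applies: ∠F ≈ 17.74°.
Then ∠D = 180° − ∠E − ∠F ≈ 87.46°.
Law of sines gives d = e·sin D/sin E ≈ 98.347.
Area = ½·e·f·sin D ≈ 1423.6.

area ≈ 1423.60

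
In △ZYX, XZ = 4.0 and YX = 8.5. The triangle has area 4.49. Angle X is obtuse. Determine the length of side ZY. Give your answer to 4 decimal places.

From area = ½·YX·XZ·sin X, we get sin X = 2·area/(YX·XZ) ≈ 0.26412.
Taking the obtuse solution, ∠X ≈ 164.69°.
Law of cosines then gives ZY ≈ 12.403.

12.4030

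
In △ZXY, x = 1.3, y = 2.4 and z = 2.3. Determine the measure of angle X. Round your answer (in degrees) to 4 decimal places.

By the law of cosines, cos X = (y² + z² − x²) / (2·y·z) ≈ 0.84783, so ∠X ≈ 32.02°.

32.0240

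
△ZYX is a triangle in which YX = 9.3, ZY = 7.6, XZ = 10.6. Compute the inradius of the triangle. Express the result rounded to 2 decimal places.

Semiperimeter s = (9.3 + 10.6 + 7.6)/2 = 13.75.
Heron's formula: area = √(13.75·4.45·3.15·6.15) ≈ 34.429.
Inradius = area/s = 34.429/13.75 ≈ 2.5039.

r ≈ 2.50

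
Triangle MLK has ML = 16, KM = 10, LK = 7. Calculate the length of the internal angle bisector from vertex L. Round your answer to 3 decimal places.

t_L ≈ 9.530

By the law of cosines, cos L = (ML² + LK² − KM²) / (2·ML·LK) ≈ 0.91518, so ∠L ≈ 23.77°.
The bisector from L has length 2·ML·LK·cos(∠L/2)/(ML+LK) ≈ 9.5304.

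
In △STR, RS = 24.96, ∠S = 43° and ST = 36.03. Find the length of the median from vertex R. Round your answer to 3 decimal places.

m_R ≈ 17.024

By the law of cosines, TR² = RS² + ST² − 2·RS·ST·cos S = 605.74, so TR ≈ 24.612.
Median from R: ½√(2·TR² + 2·RS² − ST²) ≈ 17.024.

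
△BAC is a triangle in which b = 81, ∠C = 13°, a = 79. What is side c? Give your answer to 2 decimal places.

By the law of cosines, c² = b² + a² − 2·b·a·cos C = 332.01, so c ≈ 18.221.

18.22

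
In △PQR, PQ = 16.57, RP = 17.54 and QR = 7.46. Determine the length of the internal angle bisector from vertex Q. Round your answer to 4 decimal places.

By the law of cosines, cos Q = (PQ² + QR² − RP²) / (2·PQ·QR) ≈ 0.09127, so ∠Q ≈ 84.76°.
The bisector from Q has length 2·PQ·QR·cos(∠Q/2)/(PQ+QR) ≈ 7.5996.

7.5996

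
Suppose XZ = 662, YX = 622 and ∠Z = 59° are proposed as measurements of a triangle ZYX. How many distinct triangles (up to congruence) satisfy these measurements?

XZ·sin Z = 662·sin(59°) ≈ 567.4.
Since XZ sin Z < YX < XZ (567.4 < 622 < 662), two triangles exist.

2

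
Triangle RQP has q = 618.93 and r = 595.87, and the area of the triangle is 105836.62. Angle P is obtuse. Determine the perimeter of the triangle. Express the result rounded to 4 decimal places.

From area = ½·r·q·sin P, we get sin P = 2·area/(r·q) ≈ 0.57395.
Taking the obtuse solution, ∠P ≈ 2.530 rad.
Law of cosines then gives p ≈ 1158.5.
Perimeter = 595.87 + 618.93 + 1158.5 = 2373.3.

perimeter ≈ 2373.3131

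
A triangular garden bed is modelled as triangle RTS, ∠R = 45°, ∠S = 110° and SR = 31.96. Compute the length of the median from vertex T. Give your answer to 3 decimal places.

60.822

The third angle is ∠T = 180° − ∠S − ∠R = 25.00°.
Law of sines: TS = SR·sin R/sin T ≈ 53.474.
Law of sines: RT = SR·sin S/sin T ≈ 71.063.
Median from T: ½√(2·RT² + 2·TS² − SR²) ≈ 60.822.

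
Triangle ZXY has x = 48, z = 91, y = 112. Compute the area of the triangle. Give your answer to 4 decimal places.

area ≈ 2128.3799

Semiperimeter s = (91 + 48 + 112)/2 = 125.5.
Heron's formula: area = √(125.5·34.5·77.5·13.5) ≈ 2128.4.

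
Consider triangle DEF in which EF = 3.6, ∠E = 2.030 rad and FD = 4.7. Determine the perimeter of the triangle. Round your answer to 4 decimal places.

perimeter ≈ 10.1214

Law of sines: sin D = EF·sin E/FD ≈ 0.68661.
Since FD ≥ EF, only the acute value applies: ∠D ≈ 0.757 rad.
Then ∠F = π − ∠E − ∠D ≈ 0.355 rad.
Law of sines gives DE = FD·sin F/sin E ≈ 1.8214.
Semiperimeter s = (3.6+4.7+1.8214)/2 = 5.0607.
Perimeter = 3.6 + 4.7 + 1.8214 = 10.121.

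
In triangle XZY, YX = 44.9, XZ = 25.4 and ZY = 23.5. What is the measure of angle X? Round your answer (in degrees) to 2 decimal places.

∠X ≈ 22.39°

By the law of cosines, cos X = (YX² + XZ² − ZY²) / (2·YX·XZ) ≈ 0.92459, so ∠X ≈ 22.39°.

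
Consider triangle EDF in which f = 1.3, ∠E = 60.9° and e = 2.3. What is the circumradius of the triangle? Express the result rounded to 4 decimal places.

Law of sines: sin F = f·sin E/e ≈ 0.49387.
Since e ≥ f, only the acute value applies: ∠F ≈ 29.60°.
Then ∠D = 180° − ∠E − ∠F ≈ 89.50°.
Law of sines gives d = e·sin D/sin E ≈ 2.6322.
Circumradius = e/(2 sin E) ≈ 1.3161.

R ≈ 1.3161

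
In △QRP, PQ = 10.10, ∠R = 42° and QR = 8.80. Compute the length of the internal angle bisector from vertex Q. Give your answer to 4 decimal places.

Law of sines: sin P = QR·sin R/PQ ≈ 0.58300.
Since PQ ≥ QR, only the acute value applies: ∠P ≈ 35.66°.
Then ∠Q = 180° − ∠R − ∠P ≈ 102.34°.
Law of sines gives RP = PQ·sin Q/sin R ≈ 14.746.
The bisector from Q has length 2·PQ·QR·cos(∠Q/2)/(PQ+QR) ≈ 5.8974.

5.8974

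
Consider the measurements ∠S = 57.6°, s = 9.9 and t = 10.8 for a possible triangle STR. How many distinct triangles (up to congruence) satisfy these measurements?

t·sin S = 10.8·sin(57.6°) ≈ 9.119.
Since t sin S < s < t (9.119 < 9.9 < 10.8), two triangles exist.

2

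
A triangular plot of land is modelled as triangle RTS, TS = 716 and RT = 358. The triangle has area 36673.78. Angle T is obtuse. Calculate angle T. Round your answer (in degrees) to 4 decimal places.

163.3726

From area = ½·RT·TS·sin T, we get sin T = 2·area/(RT·TS) ≈ 0.28615.
Taking the obtuse solution, ∠T ≈ 163.37°.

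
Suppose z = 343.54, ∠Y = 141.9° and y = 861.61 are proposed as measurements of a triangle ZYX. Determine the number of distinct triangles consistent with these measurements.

z·sin Y = 343.54·sin(141.9°) ≈ 212.
Since ∠Y is not acute, a triangle exists only if y > z; here y > z, so there is exactly one triangle.

1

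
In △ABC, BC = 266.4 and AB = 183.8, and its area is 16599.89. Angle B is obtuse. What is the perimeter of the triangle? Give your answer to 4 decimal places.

From area = ½·AB·BC·sin B, we get sin B = 2·area/(AB·BC) ≈ 0.67804.
Taking the obtuse solution, ∠B ≈ 137.31°.
Law of cosines then gives CA ≈ 420.39.
Perimeter = 266.4 + 420.39 + 183.8 = 870.59.

perimeter ≈ 870.5943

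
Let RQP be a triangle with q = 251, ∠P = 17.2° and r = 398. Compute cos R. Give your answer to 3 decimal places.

By the law of cosines, p² = r² + q² − 2·r·q·cos P = 30544, so p ≈ 174.77.
Law of cosines again: cos R = (q² + p² − r²)/(2·q·p) ≈ -0.73927, so ∠R ≈ 137.67°.

-0.739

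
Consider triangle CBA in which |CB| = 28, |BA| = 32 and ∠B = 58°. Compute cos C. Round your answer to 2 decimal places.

By the law of cosines, |AC|² = |CB|² + |BA|² − 2·|CB|·|BA|·cos B = 858.38, so |AC| ≈ 29.298.
Law of cosines again: cos C = (|AC|² + |CB|² − |BA|²)/(2·|AC|·|CB|) ≈ 0.37690, so ∠C ≈ 67.86°.

0.38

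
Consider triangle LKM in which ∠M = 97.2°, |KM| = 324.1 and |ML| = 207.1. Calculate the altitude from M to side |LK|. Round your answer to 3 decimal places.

By the law of cosines, |LK|² = |KM|² + |ML|² − 2·|KM|·|ML|·cos M = 1.6476e+05, so |LK| ≈ 405.9.
Area = ½·|KM|·|ML|·sin M ≈ 33296.
The altitude from M has length 2·area/|LK| ≈ 164.06.

164.059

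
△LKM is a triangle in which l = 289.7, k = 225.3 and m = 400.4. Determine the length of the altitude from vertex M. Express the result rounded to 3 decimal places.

159.837

Semiperimeter s = (289.7 + 225.3 + 400.4)/2 = 457.7.
Heron's formula: area = √(457.7·168·232.4·57.3) ≈ 31999.
The altitude from M has length 2·area/m ≈ 159.84.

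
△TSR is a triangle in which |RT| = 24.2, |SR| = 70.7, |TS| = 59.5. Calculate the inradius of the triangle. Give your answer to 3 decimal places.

Semiperimeter s = (70.7 + 24.2 + 59.5)/2 = 77.2.
Heron's formula: area = √(77.2·6.5·53·17.7) ≈ 686.1.
Inradius = area/s = 686.1/77.2 ≈ 8.8874.

8.887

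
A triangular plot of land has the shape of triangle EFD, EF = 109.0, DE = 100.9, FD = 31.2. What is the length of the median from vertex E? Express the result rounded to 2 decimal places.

Median from E: ½√(2·DE² + 2·EF² − FD²) ≈ 103.86.

103.86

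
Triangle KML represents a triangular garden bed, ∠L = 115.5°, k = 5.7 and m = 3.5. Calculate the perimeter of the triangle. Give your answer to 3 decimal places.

By the law of cosines, l² = k² + m² − 2·k·m·cos L = 61.917, so l ≈ 7.8688.
Semiperimeter s = (5.7+3.5+7.8688)/2 = 8.5344.
Perimeter = 5.7 + 3.5 + 7.8688 = 17.069.

perimeter ≈ 17.069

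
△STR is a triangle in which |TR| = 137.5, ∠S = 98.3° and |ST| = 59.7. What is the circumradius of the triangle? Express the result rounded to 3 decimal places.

69.478

Law of sines: sin R = |ST|·sin S/|TR| ≈ 0.42963.
Since |TR| ≥ |ST|, only the acute value applies: ∠R ≈ 25.44°.
Then ∠T = 180° − ∠S − ∠R ≈ 56.26°.
Law of sines gives |RS| = |TR|·sin T/sin S ≈ 115.54.
Circumradius = |TR|/(2 sin S) ≈ 69.478.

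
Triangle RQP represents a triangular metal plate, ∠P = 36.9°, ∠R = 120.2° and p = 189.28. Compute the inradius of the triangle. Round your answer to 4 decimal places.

The third angle is ∠Q = 180° − ∠P − ∠R = 22.90°.
Law of sines: r = p·sin R/sin P ≈ 272.46.
Law of sines: q = p·sin Q/sin P ≈ 122.67.
Area = ½·p·r·sin Q ≈ 10034.
Semiperimeter s = (272.46+122.67+189.28)/2 = 292.2.
Inradius = area/s = 10034/292.2 ≈ 34.338.

34.3382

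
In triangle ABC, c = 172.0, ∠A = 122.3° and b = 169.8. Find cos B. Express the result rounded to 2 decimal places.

0.88

By the law of cosines, a² = b² + c² − 2·b·c·cos A = 89628, so a ≈ 299.38.
Law of cosines again: cos B = (c² + a² − b²)/(2·c·a) ≈ 0.87759, so ∠B ≈ 28.65°.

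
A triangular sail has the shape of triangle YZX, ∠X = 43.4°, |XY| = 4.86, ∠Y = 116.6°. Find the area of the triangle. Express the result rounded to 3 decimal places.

area ≈ 21.214

The third angle is ∠Z = 180° − ∠X − ∠Y = 20.00°.
Law of sines: |ZX| = |XY|·sin Y/sin Z ≈ 12.706.
Law of sines: |YZ| = |XY|·sin X/sin Z ≈ 9.7633.
Area = ½·|XY|·|ZX|·sin X ≈ 21.214.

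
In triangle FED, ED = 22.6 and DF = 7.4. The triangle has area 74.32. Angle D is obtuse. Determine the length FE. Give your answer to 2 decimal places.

26.81

From area = ½·ED·DF·sin D, we get sin D = 2·area/(ED·DF) ≈ 0.88878.
Taking the obtuse solution, ∠D ≈ 117.28°.
Law of cosines then gives FE ≈ 26.811.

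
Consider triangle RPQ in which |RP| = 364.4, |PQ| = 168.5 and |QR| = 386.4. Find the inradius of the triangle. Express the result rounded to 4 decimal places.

Semiperimeter s = (168.5 + 386.4 + 364.4)/2 = 459.65.
Heron's formula: area = √(459.65·291.15·73.25·95.25) ≈ 30557.
Inradius = area/s = 30557/459.65 ≈ 66.478.

r ≈ 66.4785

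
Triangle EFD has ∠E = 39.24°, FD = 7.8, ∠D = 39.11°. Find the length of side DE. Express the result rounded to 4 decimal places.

12.0766

The third angle is ∠F = 180° − ∠D − ∠E = 101.65°.
Law of sines: DE = FD·sin F/sin E ≈ 12.077.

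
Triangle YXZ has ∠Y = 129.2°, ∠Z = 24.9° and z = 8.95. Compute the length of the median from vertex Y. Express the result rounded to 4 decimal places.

The third angle is ∠X = 180° − ∠Z − ∠Y = 25.90°.
Law of sines: y = z·sin Y/sin Z ≈ 16.473.
Law of sines: x = z·sin X/sin Z ≈ 9.2851.
Median from Y: ½√(2·x² + 2·z² − y²) ≈ 3.9138.

m_Y ≈ 3.9138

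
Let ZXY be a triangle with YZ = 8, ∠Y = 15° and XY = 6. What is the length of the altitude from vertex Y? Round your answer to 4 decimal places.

4.6072

By the law of cosines, ZX² = XY² + YZ² − 2·XY·YZ·cos Y = 7.2711, so ZX ≈ 2.6965.
Area = ½·XY·YZ·sin Y ≈ 6.2117.
The altitude from Y has length 2·area/ZX ≈ 4.6072.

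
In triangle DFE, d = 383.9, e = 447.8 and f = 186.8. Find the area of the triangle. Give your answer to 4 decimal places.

Semiperimeter s = (383.9 + 186.8 + 447.8)/2 = 509.25.
Heron's formula: area = √(509.25·125.35·322.45·61.45) ≈ 35565.

35564.7551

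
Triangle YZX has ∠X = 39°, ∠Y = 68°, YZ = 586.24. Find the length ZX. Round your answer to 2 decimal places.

The third angle is ∠Z = 180° − ∠X − ∠Y = 73.00°.
Law of sines: ZX = YZ·sin Y/sin X ≈ 863.71.

863.71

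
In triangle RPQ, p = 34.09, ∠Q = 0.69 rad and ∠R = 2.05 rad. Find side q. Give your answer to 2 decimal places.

The third angle is ∠P = π − ∠Q − ∠R = 0.402 rad.
Law of sines: q = p·sin Q/sin P ≈ 55.514.

55.51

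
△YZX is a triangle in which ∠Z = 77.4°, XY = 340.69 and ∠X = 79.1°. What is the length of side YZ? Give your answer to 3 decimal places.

The third angle is ∠Y = 180° − ∠Z − ∠X = 23.50°.
Law of sines: YZ = XY·sin X/sin Z ≈ 342.8.

342.799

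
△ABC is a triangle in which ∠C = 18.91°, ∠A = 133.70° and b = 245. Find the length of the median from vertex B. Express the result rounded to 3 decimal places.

272.045

The third angle is ∠B = 180° − ∠C − ∠A = 27.39°.
Law of sines: a = b·sin A/sin B ≈ 385.02.
Law of sines: c = b·sin C/sin B ≈ 172.59.
Median from B: ½√(2·c² + 2·a² − b²) ≈ 272.04.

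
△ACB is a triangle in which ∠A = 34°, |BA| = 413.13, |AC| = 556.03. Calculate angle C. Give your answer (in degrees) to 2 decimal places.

47.25

By the law of cosines, |CB|² = |BA|² + |AC|² − 2·|BA|·|AC|·cos A = 98965, so |CB| ≈ 314.59.
Law of cosines again: cos C = (|AC|² + |CB|² − |BA|²)/(2·|AC|·|CB|) ≈ 0.67876, so ∠C ≈ 47.25°.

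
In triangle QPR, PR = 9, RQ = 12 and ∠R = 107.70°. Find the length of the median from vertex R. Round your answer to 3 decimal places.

By the law of cosines, QP² = PR² + RQ² − 2·PR·RQ·cos R = 290.67, so QP ≈ 17.049.
Median from R: ½√(2·PR² + 2·RQ² − QP²) ≈ 6.3113.

6.311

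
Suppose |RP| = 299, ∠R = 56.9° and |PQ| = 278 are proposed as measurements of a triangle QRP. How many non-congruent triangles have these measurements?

|RP|·sin R = 299·sin(56.9°) ≈ 250.5.
Since |RP| sin R < |PQ| < |RP| (250.5 < 278 < 299), two triangles exist.

2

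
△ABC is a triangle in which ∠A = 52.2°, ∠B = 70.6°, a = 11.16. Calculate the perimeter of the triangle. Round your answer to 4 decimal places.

perimeter ≈ 36.3539

The third angle is ∠C = 180° − ∠A − ∠B = 57.20°.
Law of sines: b = a·sin B/sin A ≈ 13.322.
Law of sines: c = a·sin C/sin A ≈ 11.872.
Semiperimeter s = (11.16+13.322+11.872)/2 = 18.177.
Perimeter = 11.16 + 13.322 + 11.872 = 36.354.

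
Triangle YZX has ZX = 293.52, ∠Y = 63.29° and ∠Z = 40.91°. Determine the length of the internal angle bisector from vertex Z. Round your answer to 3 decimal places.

286.256

The third angle is ∠X = 180° − ∠Y − ∠Z = 75.80°.
Law of sines: XY = ZX·sin Z/sin Y ≈ 215.18.
Law of sines: YZ = ZX·sin X/sin Y ≈ 318.54.
The bisector from Z has length 2·YZ·ZX·cos(∠Z/2)/(YZ+ZX) ≈ 286.26.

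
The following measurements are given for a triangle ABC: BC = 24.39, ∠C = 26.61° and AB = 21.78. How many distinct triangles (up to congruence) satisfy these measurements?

BC·sin C = 24.39·sin(26.61°) ≈ 10.92.
Since BC sin C < AB < BC (10.92 < 21.78 < 24.39), two triangles exist.

2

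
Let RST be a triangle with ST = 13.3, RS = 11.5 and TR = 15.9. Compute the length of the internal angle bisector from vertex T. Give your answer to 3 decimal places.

By the law of cosines, cos T = (ST² + TR² − RS²) / (2·ST·TR) ≈ 0.70329, so ∠T ≈ 0.791 rad.
The bisector from T has length 2·ST·TR·cos(∠T/2)/(ST+TR) ≈ 13.367.

13.367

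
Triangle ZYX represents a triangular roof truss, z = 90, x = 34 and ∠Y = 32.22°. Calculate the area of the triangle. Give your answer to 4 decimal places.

Area = ½·x·z·sin Y ≈ 815.75.

area ≈ 815.7526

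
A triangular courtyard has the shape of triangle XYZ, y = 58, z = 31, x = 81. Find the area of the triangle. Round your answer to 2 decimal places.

area ≈ 704.07

Semiperimeter s = (81 + 58 + 31)/2 = 85.
Heron's formula: area = √(85·4·27·54) ≈ 704.07.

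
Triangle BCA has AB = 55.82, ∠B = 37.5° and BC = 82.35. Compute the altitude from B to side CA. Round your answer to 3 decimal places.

54.841

By the law of cosines, CA² = AB² + BC² − 2·AB·BC·cos B = 2603.7, so CA ≈ 51.026.
Area = ½·AB·BC·sin B ≈ 1399.2.
The altitude from B has length 2·area/CA ≈ 54.841.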